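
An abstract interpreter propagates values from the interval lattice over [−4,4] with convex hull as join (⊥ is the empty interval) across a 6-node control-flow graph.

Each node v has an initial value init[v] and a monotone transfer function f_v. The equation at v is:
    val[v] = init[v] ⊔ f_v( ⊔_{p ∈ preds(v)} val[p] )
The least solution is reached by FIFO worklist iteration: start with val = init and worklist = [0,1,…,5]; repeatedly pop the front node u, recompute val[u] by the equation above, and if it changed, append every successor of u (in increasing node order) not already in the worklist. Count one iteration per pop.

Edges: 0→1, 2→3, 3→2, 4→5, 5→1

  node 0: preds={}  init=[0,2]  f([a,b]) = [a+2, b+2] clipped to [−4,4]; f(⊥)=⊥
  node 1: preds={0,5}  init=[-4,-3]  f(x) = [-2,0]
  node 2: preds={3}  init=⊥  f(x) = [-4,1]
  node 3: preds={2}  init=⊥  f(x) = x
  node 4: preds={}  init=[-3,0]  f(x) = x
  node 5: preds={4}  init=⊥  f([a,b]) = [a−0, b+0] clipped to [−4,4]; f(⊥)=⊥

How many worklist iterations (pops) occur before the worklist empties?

8

Trace (8 dequeues):
  [1] u=0 | in ⊥ | out [0,2] | ==
  [2] u=1 | in [0,2] | out [-4,0] | prev [-4,-3] | push {}
  [3] u=2 | in ⊥ | out [-4,1] | prev ⊥ | push {}
  [4] u=3 | in [-4,1] | out [-4,1] | prev ⊥ | push {2}
  [5] u=4 | in ⊥ | out [-3,0] | ==
  [6] u=5 | in [-3,0] | out [-3,0] | prev ⊥ | push {1}
  [7] u=2 | in [-4,1] | out [-4,1] | ==
  [8] u=1 | in [-3,2] | out [-4,0] | ==

Converged values:
  [0] [0,2]
  [1] [-4,0]
  [2] [-4,1]
  [3] [-4,1]
  [4] [-3,0]
  [5] [-3,0]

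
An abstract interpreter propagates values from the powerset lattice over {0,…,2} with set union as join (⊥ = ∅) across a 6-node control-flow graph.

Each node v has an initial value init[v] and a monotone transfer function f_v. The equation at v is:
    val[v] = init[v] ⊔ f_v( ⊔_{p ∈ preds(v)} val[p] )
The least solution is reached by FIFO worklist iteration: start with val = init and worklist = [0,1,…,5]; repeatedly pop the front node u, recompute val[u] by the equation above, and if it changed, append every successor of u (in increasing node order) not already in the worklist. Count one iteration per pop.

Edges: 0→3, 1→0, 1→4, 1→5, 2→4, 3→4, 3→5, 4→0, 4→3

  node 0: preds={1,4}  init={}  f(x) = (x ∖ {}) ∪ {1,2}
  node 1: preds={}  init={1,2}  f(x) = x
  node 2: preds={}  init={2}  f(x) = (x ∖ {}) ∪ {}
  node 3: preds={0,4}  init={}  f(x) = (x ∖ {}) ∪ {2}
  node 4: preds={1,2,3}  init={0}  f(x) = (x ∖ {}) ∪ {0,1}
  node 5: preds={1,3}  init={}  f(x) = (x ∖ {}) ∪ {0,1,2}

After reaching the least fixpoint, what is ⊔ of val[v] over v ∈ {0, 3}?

Trace (8 dequeues):
  [1] u=0 | in {0,1,2} | out {0,1,2} | prev {} | push {}
  [2] u=1 | in {} | out {1,2} | ==
  [3] u=2 | in {} | out {2} | ==
  [4] u=3 | in {0,1,2} | out {0,1,2} | prev {} | push {}
  [5] u=4 | in {0,1,2} | out {0,1,2} | prev {0} | push {0,3}
  [6] u=5 | in {0,1,2} | out {0,1,2} | prev {} | push {}
  [7] u=0 | in {0,1,2} | out {0,1,2} | ==
  [8] u=3 | in {0,1,2} | out {0,1,2} | ==

Converged values:
  [0] {0,1,2}
  [1] {1,2}
  [2] {2}
  [3] {0,1,2}
  [4] {0,1,2}
  [5] {0,1,2}

{0,1,2}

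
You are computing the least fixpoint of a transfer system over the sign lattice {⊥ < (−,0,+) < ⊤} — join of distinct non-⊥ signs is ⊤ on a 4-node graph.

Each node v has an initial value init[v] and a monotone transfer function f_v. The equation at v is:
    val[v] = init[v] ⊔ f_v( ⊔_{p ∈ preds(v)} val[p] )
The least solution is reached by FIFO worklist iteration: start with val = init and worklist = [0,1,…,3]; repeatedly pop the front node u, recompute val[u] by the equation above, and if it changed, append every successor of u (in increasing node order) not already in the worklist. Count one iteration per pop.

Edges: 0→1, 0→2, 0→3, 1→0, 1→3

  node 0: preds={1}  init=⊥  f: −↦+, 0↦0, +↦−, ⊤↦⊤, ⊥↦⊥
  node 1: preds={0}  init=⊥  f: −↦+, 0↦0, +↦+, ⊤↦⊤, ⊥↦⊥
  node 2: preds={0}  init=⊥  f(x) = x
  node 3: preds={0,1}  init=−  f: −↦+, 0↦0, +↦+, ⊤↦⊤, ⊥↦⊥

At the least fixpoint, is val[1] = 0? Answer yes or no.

Worklist (4 pops):
  #1 pop 0: in=⊥ → ⊥ (no change)
  #2 pop 1: in=⊥ → ⊥ (no change)
  #3 pop 2: in=⊥ → ⊥ (no change)
  #4 pop 3: in=⊥ → − (no change)

Fixpoint:
  val[0] = ⊥
  val[1] = ⊥
  val[2] = ⊥
  val[3] = −

no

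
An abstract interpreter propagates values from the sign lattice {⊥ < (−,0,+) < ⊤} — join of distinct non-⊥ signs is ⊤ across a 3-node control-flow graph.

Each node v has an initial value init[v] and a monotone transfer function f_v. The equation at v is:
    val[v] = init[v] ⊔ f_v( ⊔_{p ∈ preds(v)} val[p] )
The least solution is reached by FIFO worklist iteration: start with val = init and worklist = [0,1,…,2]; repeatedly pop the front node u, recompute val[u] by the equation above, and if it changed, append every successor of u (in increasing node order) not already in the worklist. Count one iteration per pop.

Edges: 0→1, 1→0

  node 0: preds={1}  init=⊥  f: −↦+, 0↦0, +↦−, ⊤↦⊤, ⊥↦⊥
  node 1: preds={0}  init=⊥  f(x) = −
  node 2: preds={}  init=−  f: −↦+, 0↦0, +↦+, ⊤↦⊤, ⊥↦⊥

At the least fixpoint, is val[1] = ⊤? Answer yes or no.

no

Trace (5 dequeues):
  [1] u=0 | in ⊥ | out ⊥ | ==
  [2] u=1 | in ⊥ | out − | prev ⊥ | push {0}
  [3] u=2 | in ⊥ | out − | ==
  [4] u=0 | in − | out + | prev ⊥ | push {1}
  [5] u=1 | in + | out − | ==

Converged values:
  [0] +
  [1] −
  [2] −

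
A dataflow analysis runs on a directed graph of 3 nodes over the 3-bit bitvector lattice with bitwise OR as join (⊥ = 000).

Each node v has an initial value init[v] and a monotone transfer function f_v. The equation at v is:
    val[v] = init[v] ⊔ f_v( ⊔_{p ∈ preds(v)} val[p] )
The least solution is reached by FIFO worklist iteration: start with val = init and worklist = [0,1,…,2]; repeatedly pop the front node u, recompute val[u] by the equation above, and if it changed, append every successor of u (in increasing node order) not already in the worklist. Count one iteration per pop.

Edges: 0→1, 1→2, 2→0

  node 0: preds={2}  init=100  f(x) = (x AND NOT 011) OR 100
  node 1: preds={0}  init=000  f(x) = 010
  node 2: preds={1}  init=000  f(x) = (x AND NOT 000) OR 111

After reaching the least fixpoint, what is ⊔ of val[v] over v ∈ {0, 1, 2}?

Iteration log — 4 steps:
  step 1. node 0  ⊔preds=000  new=100  stable
  step 2. node 1  ⊔preds=100  new=010  old=000  +wl: 
  step 3. node 2  ⊔preds=010  new=111  old=000  +wl: 0
  step 4. node 0  ⊔preds=111  new=100  stable

Least fixpoint reached:
  node 0: 100
  node 1: 010
  node 2: 111

111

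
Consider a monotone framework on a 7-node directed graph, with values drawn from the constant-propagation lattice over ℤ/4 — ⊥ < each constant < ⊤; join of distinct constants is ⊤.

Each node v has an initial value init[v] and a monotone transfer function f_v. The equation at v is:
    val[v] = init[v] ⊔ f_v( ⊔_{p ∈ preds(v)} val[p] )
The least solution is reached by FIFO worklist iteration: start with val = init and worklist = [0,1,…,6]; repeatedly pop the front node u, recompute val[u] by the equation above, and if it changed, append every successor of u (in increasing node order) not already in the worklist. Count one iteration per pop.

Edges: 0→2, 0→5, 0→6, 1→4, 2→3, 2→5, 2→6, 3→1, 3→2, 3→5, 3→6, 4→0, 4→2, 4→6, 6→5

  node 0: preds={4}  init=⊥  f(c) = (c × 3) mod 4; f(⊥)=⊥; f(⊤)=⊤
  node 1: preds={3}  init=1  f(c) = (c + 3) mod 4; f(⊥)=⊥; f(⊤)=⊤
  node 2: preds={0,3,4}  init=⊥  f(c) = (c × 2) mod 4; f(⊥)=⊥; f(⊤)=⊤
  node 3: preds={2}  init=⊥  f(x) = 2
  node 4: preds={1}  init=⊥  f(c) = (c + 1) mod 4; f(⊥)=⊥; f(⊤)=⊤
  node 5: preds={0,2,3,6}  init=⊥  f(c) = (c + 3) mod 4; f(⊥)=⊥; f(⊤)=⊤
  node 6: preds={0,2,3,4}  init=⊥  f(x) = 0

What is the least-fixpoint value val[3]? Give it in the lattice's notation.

Worklist (14 pops):
  #1 pop 0: in=⊥ → ⊥ (no change)
  #2 pop 1: in=⊥ → 1 (no change)
  #3 pop 2: in=⊥ → ⊥ (no change)
  #4 pop 3: in=⊥ → 2 (was ⊥); enqueue [1,2]
  #5 pop 4: in=1 → 2 (was ⊥); enqueue [0]
  #6 pop 5: in=2 → 1 (was ⊥); enqueue []
  #7 pop 6: in=2 → 0 (was ⊥); enqueue [5]
  #8 pop 1: in=2 → 1 (no change)
  #9 pop 2: in=2 → 0 (was ⊥); enqueue [3,6]
  #10 pop 0: in=2 → 2 (was ⊥); enqueue [2]
  #11 pop 5: in=⊤ → ⊤ (was 1); enqueue []
  #12 pop 3: in=0 → 2 (no change)
  #13 pop 6: in=⊤ → 0 (no change)
  #14 pop 2: in=2 → 0 (no change)

Fixpoint:
  val[0] = 2
  val[1] = 1
  val[2] = 0
  val[3] = 2
  val[4] = 2
  val[5] = ⊤
  val[6] = 0

2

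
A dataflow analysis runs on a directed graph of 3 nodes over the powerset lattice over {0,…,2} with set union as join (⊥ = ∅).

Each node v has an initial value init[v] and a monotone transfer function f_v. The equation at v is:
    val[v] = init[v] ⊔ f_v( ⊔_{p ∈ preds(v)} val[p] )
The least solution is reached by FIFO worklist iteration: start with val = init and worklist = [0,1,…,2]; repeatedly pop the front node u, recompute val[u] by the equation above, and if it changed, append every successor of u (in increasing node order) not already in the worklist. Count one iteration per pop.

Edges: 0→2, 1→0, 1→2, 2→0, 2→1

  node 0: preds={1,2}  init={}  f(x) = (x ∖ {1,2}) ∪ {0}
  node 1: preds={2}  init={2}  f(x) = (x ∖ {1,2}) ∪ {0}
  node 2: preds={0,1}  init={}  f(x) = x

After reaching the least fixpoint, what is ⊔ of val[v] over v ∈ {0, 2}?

Worklist (5 pops):
  #1 pop 0: in={2} → {0} (was {}); enqueue []
  #2 pop 1: in={} → {0,2} (was {2}); enqueue [0]
  #3 pop 2: in={0,2} → {0,2} (was {}); enqueue [1]
  #4 pop 0: in={0,2} → {0} (no change)
  #5 pop 1: in={0,2} → {0,2} (no change)

Fixpoint:
  val[0] = {0}
  val[1] = {0,2}
  val[2] = {0,2}

{0,2}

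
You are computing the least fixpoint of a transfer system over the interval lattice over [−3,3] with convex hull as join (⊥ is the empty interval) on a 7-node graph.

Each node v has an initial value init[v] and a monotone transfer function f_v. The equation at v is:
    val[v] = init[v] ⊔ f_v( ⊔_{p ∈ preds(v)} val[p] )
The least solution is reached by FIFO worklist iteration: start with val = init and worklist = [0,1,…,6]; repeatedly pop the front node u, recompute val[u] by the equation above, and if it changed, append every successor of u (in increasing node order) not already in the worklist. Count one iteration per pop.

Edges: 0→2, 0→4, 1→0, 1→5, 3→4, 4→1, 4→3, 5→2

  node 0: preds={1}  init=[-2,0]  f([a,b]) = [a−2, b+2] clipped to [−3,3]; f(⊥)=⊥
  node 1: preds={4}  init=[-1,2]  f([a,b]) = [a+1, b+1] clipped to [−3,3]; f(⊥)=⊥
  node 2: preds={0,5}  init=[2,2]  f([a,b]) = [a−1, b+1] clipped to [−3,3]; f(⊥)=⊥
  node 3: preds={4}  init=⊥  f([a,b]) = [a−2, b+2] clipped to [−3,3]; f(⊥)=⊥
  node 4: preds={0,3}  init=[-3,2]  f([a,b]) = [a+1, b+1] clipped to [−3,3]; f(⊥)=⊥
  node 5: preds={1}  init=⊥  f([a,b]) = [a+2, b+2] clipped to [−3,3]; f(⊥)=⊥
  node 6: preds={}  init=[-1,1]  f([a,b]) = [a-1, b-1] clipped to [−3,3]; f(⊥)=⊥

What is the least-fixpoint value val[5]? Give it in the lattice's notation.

[0,3]

Worklist (11 pops):
  #1 pop 0: in=[-1,2] → [-3,3] (was [-2,0]); enqueue []
  #2 pop 1: in=[-3,2] → [-2,3] (was [-1,2]); enqueue [0]
  #3 pop 2: in=[-3,3] → [-3,3] (was [2,2]); enqueue []
  #4 pop 3: in=[-3,2] → [-3,3] (was ⊥); enqueue []
  #5 pop 4: in=[-3,3] → [-3,3] (was [-3,2]); enqueue [1,3]
  #6 pop 5: in=[-2,3] → [0,3] (was ⊥); enqueue [2]
  #7 pop 6: in=⊥ → [-1,1] (no change)
  #8 pop 0: in=[-2,3] → [-3,3] (no change)
  #9 pop 1: in=[-3,3] → [-2,3] (no change)
  #10 pop 3: in=[-3,3] → [-3,3] (no change)
  #11 pop 2: in=[-3,3] → [-3,3] (no change)

Fixpoint:
  val[0] = [-3,3]
  val[1] = [-2,3]
  val[2] = [-3,3]
  val[3] = [-3,3]
  val[4] = [-3,3]
  val[5] = [0,3]
  val[6] = [-1,1]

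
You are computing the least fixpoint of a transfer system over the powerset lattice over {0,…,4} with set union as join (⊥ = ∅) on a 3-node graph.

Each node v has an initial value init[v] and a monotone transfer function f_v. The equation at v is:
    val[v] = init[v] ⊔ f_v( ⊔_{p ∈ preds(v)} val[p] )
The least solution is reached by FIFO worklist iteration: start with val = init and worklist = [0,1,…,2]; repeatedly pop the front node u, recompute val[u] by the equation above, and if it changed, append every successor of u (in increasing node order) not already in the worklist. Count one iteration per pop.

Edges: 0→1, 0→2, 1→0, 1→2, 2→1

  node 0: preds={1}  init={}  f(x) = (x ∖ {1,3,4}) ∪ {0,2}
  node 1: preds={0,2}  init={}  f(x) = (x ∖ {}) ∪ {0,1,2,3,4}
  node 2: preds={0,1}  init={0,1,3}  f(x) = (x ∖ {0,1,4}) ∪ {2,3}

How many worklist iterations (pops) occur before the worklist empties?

5

Iteration log — 5 steps:
  step 1. node 0  ⊔preds={}  new={0,2}  old={}  +wl: 
  step 2. node 1  ⊔preds={0,1,2,3}  new={0,1,2,3,4}  old={}  +wl: 0
  step 3. node 2  ⊔preds={0,1,2,3,4}  new={0,1,2,3}  old={0,1,3}  +wl: 1
  step 4. node 0  ⊔preds={0,1,2,3,4}  new={0,2}  stable
  step 5. node 1  ⊔preds={0,1,2,3}  new={0,1,2,3,4}  stable

Least fixpoint reached:
  node 0: {0,2}
  node 1: {0,1,2,3,4}
  node 2: {0,1,2,3}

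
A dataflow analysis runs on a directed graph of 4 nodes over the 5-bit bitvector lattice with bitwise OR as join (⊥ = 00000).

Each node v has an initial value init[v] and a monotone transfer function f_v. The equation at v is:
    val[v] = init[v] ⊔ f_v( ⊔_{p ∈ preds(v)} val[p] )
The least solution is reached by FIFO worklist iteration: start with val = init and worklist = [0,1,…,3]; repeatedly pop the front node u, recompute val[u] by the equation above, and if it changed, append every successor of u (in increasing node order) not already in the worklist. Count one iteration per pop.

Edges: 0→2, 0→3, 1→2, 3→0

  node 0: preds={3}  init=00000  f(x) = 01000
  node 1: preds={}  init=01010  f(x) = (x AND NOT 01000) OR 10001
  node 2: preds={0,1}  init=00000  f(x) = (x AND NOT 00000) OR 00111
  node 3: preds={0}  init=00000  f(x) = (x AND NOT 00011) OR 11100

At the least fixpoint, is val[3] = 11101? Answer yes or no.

no

Worklist (5 pops):
  #1 pop 0: in=00000 → 01000 (was 00000); enqueue []
  #2 pop 1: in=00000 → 11011 (was 01010); enqueue []
  #3 pop 2: in=11011 → 11111 (was 00000); enqueue []
  #4 pop 3: in=01000 → 11100 (was 00000); enqueue [0]
  #5 pop 0: in=11100 → 01000 (no change)

Fixpoint:
  val[0] = 01000
  val[1] = 11011
  val[2] = 11111
  val[3] = 11100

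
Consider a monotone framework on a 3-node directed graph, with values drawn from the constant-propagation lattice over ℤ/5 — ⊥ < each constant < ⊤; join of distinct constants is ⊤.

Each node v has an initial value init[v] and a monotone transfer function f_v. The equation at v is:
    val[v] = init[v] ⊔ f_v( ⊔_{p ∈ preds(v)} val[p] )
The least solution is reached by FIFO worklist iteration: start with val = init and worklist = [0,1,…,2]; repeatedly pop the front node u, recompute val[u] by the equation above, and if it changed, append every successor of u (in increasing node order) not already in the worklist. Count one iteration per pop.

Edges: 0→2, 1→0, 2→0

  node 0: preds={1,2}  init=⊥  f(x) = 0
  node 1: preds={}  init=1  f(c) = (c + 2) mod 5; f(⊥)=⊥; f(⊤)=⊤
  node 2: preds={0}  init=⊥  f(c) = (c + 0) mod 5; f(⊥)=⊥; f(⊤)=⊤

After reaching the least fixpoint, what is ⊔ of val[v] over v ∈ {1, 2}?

Iteration log — 4 steps:
  step 1. node 0  ⊔preds=1  new=0  old=⊥  +wl: 
  step 2. node 1  ⊔preds=⊥  new=1  stable
  step 3. node 2  ⊔preds=0  new=0  old=⊥  +wl: 0
  step 4. node 0  ⊔preds=⊤  new=0  stable

Least fixpoint reached:
  node 0: 0
  node 1: 1
  node 2: 0

⊤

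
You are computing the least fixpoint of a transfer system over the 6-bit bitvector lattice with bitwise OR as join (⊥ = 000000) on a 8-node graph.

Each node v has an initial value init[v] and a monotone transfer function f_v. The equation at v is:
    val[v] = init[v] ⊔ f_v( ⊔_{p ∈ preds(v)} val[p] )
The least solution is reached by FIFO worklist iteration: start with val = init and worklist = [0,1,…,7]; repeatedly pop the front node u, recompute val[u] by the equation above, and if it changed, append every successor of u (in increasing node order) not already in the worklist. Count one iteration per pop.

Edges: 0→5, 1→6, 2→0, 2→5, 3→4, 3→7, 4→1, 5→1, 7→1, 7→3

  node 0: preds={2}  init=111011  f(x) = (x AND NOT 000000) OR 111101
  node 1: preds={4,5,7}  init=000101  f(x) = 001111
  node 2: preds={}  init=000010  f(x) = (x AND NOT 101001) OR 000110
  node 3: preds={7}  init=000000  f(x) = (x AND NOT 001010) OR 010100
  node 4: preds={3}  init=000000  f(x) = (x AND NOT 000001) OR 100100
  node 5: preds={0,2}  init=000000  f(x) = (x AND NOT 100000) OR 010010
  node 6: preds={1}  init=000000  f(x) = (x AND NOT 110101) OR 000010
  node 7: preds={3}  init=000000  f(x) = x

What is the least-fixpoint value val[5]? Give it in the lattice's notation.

011111

Iteration log — 11 steps:
  step 1. node 0  ⊔preds=000010  new=111111  old=111011  +wl: 
  step 2. node 1  ⊔preds=000000  new=001111  old=000101  +wl: 
  step 3. node 2  ⊔preds=000000  new=000110  old=000010  +wl: 0
  step 4. node 3  ⊔preds=000000  new=010100  old=000000  +wl: 
  step 5. node 4  ⊔preds=010100  new=110100  old=000000  +wl: 1
  step 6. node 5  ⊔preds=111111  new=011111  old=000000  +wl: 
  step 7. node 6  ⊔preds=001111  new=001010  old=000000  +wl: 
  step 8. node 7  ⊔preds=010100  new=010100  old=000000  +wl: 3
  step 9. node 0  ⊔preds=000110  new=111111  stable
  step 10. node 1  ⊔preds=111111  new=001111  stable
  step 11. node 3  ⊔preds=010100  new=010100  stable

Least fixpoint reached:
  node 0: 111111
  node 1: 001111
  node 2: 000110
  node 3: 010100
  node 4: 110100
  node 5: 011111
  node 6: 001010
  node 7: 010100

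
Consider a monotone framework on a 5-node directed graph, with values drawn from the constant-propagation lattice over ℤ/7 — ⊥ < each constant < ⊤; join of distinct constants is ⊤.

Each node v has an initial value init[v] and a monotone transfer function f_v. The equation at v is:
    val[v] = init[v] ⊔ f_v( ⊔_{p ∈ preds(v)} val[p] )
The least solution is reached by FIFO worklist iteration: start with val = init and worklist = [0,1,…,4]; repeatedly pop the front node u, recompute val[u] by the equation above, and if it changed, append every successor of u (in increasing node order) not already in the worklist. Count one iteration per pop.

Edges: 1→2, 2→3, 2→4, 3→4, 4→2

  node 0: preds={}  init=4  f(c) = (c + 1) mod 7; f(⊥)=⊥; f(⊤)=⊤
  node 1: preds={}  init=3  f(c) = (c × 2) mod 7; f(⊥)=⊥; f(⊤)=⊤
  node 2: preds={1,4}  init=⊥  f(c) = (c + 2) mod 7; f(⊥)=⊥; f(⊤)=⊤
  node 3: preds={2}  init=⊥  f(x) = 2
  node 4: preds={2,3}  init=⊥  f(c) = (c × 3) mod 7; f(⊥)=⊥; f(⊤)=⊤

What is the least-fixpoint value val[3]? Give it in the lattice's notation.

2

Worklist (8 pops):
  #1 pop 0: in=⊥ → 4 (no change)
  #2 pop 1: in=⊥ → 3 (no change)
  #3 pop 2: in=3 → 5 (was ⊥); enqueue []
  #4 pop 3: in=5 → 2 (was ⊥); enqueue []
  #5 pop 4: in=⊤ → ⊤ (was ⊥); enqueue [2]
  #6 pop 2: in=⊤ → ⊤ (was 5); enqueue [3,4]
  #7 pop 3: in=⊤ → 2 (no change)
  #8 pop 4: in=⊤ → ⊤ (no change)

Fixpoint:
  val[0] = 4
  val[1] = 3
  val[2] = ⊤
  val[3] = 2
  val[4] = ⊤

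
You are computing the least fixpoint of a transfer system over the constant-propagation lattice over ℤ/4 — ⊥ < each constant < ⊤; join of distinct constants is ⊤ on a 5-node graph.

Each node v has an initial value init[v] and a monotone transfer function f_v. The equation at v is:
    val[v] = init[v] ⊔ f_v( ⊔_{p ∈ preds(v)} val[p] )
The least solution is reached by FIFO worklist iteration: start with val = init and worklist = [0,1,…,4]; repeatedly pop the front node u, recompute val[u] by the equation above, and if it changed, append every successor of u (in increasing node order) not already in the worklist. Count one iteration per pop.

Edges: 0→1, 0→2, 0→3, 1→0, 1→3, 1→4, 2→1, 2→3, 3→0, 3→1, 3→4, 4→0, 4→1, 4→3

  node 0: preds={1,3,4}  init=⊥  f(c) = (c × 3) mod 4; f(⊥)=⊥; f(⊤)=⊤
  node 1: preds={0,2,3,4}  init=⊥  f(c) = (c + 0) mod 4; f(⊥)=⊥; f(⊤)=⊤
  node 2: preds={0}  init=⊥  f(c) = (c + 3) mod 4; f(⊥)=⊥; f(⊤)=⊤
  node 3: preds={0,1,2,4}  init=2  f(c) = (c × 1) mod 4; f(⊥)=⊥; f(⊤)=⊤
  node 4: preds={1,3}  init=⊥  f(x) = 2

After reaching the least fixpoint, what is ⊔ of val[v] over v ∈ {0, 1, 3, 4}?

Iteration log — 13 steps:
  step 1. node 0  ⊔preds=2  new=2  old=⊥  +wl: 
  step 2. node 1  ⊔preds=2  new=2  old=⊥  +wl: 0
  step 3. node 2  ⊔preds=2  new=1  old=⊥  +wl: 1
  step 4. node 3  ⊔preds=⊤  new=⊤  old=2  +wl: 
  step 5. node 4  ⊔preds=⊤  new=2  old=⊥  +wl: 3
  step 6. node 0  ⊔preds=⊤  new=⊤  old=2  +wl: 2
  step 7. node 1  ⊔preds=⊤  new=⊤  old=2  +wl: 0,4
  step 8. node 3  ⊔preds=⊤  new=⊤  stable
  step 9. node 2  ⊔preds=⊤  new=⊤  old=1  +wl: 1,3
  step 10. node 0  ⊔preds=⊤  new=⊤  stable
  step 11. node 4  ⊔preds=⊤  new=2  stable
  step 12. node 1  ⊔preds=⊤  new=⊤  stable
  step 13. node 3  ⊔preds=⊤  new=⊤  stable

Least fixpoint reached:
  node 0: ⊤
  node 1: ⊤
  node 2: ⊤
  node 3: ⊤
  node 4: 2

⊤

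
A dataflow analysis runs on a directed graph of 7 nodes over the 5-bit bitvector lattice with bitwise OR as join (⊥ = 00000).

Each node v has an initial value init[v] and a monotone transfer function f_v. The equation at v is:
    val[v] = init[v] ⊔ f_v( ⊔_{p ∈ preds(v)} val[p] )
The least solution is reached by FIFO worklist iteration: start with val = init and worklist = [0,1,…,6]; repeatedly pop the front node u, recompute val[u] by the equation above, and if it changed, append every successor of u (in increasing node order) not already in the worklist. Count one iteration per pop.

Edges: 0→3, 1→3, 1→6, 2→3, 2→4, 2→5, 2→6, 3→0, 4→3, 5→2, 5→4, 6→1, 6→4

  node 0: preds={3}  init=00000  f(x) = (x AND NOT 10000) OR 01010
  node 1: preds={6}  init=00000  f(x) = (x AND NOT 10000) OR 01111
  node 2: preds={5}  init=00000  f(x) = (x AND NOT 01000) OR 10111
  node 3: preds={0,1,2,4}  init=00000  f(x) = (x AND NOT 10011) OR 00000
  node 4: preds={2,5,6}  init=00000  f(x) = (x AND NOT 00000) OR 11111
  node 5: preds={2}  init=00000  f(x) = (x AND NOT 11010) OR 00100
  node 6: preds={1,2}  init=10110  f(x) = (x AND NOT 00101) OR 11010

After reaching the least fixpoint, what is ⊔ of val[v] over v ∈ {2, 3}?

11111

Trace (12 dequeues):
  [1] u=0 | in 00000 | out 01010 | prev 00000 | push {}
  [2] u=1 | in 10110 | out 01111 | prev 00000 | push {}
  [3] u=2 | in 00000 | out 10111 | prev 00000 | push {}
  [4] u=3 | in 11111 | out 01100 | prev 00000 | push {0}
  [5] u=4 | in 10111 | out 11111 | prev 00000 | push {3}
  [6] u=5 | in 10111 | out 00101 | prev 00000 | push {2,4}
  [7] u=6 | in 11111 | out 11110 | prev 10110 | push {1}
  [8] u=0 | in 01100 | out 01110 | prev 01010 | push {}
  [9] u=3 | in 11111 | out 01100 | ==
  [10] u=2 | in 00101 | out 10111 | ==
  [11] u=4 | in 11111 | out 11111 | ==
  [12] u=1 | in 11110 | out 01111 | ==

Converged values:
  [0] 01110
  [1] 01111
  [2] 10111
  [3] 01100
  [4] 11111
  [5] 00101
  [6] 11110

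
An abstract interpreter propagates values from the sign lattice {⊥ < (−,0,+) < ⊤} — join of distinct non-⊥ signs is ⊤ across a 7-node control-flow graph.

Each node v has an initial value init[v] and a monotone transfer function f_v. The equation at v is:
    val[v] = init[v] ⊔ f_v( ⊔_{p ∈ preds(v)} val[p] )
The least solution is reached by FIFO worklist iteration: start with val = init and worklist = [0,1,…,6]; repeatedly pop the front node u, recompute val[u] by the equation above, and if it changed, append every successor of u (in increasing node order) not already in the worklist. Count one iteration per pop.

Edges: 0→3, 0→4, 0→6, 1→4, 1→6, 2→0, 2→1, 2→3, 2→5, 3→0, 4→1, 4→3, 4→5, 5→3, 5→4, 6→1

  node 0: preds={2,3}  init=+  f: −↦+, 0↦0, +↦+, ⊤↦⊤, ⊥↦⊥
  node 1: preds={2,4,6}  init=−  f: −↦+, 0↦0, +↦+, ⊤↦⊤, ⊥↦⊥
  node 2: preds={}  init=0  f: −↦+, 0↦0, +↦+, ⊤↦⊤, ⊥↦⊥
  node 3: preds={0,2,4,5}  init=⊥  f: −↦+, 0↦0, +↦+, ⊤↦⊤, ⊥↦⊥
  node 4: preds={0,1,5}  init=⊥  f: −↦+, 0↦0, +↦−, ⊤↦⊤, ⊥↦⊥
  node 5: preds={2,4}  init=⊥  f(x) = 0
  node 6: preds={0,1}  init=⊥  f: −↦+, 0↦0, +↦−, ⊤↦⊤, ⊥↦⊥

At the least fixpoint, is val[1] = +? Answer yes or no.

no

Worklist (11 pops):
  #1 pop 0: in=0 → ⊤ (was +); enqueue []
  #2 pop 1: in=0 → ⊤ (was −); enqueue []
  #3 pop 2: in=⊥ → 0 (no change)
  #4 pop 3: in=⊤ → ⊤ (was ⊥); enqueue [0]
  #5 pop 4: in=⊤ → ⊤ (was ⊥); enqueue [1,3]
  #6 pop 5: in=⊤ → 0 (was ⊥); enqueue [4]
  #7 pop 6: in=⊤ → ⊤ (was ⊥); enqueue []
  #8 pop 0: in=⊤ → ⊤ (no change)
  #9 pop 1: in=⊤ → ⊤ (no change)
  #10 pop 3: in=⊤ → ⊤ (no change)
  #11 pop 4: in=⊤ → ⊤ (no change)

Fixpoint:
  val[0] = ⊤
  val[1] = ⊤
  val[2] = 0
  val[3] = ⊤
  val[4] = ⊤
  val[5] = 0
  val[6] = ⊤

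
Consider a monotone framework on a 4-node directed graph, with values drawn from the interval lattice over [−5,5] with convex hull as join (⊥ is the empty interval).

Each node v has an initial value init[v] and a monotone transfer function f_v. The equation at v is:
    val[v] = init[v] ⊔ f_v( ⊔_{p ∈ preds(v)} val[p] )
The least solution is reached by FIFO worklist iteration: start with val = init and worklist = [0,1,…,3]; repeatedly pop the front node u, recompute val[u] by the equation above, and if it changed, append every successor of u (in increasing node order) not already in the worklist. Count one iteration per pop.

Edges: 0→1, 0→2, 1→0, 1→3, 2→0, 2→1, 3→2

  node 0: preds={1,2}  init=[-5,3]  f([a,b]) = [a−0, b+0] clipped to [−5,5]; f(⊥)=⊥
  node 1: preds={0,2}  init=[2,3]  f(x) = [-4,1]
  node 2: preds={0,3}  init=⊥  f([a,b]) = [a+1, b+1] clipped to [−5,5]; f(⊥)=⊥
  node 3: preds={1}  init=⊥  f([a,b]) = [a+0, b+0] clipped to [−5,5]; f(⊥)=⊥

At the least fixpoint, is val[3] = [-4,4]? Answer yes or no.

Iteration log — 10 steps:
  step 1. node 0  ⊔preds=[2,3]  new=[-5,3]  stable
  step 2. node 1  ⊔preds=[-5,3]  new=[-4,3]  old=[2,3]  +wl: 0
  step 3. node 2  ⊔preds=[-5,3]  new=[-4,4]  old=⊥  +wl: 1
  step 4. node 3  ⊔preds=[-4,3]  new=[-4,3]  old=⊥  +wl: 2
  step 5. node 0  ⊔preds=[-4,4]  new=[-5,4]  old=[-5,3]  +wl: 
  step 6. node 1  ⊔preds=[-5,4]  new=[-4,3]  stable
  step 7. node 2  ⊔preds=[-5,4]  new=[-4,5]  old=[-4,4]  +wl: 0,1
  step 8. node 0  ⊔preds=[-4,5]  new=[-5,5]  old=[-5,4]  +wl: 2
  step 9. node 1  ⊔preds=[-5,5]  new=[-4,3]  stable
  step 10. node 2  ⊔preds=[-5,5]  new=[-4,5]  stable

Least fixpoint reached:
  node 0: [-5,5]
  node 1: [-4,3]
  node 2: [-4,5]
  node 3: [-4,3]

no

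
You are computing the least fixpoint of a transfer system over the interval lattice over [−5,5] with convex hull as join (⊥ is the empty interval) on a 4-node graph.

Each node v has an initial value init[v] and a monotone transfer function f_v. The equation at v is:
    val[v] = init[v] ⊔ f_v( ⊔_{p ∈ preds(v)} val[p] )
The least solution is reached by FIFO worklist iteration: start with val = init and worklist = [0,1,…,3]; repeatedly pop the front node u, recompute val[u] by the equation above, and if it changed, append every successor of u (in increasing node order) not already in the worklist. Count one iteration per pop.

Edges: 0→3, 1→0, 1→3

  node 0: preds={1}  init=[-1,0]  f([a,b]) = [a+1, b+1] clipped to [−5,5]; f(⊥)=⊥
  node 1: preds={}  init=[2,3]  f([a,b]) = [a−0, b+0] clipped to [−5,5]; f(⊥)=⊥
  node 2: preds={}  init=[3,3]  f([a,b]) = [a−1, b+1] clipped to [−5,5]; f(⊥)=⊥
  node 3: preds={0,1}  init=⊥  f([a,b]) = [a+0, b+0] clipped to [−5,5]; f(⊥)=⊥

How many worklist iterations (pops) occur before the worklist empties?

4

Iteration log — 4 steps:
  step 1. node 0  ⊔preds=[2,3]  new=[-1,4]  old=[-1,0]  +wl: 
  step 2. node 1  ⊔preds=⊥  new=[2,3]  stable
  step 3. node 2  ⊔preds=⊥  new=[3,3]  stable
  step 4. node 3  ⊔preds=[-1,4]  new=[-1,4]  old=⊥  +wl: 

Least fixpoint reached:
  node 0: [-1,4]
  node 1: [2,3]
  node 2: [3,3]
  node 3: [-1,4]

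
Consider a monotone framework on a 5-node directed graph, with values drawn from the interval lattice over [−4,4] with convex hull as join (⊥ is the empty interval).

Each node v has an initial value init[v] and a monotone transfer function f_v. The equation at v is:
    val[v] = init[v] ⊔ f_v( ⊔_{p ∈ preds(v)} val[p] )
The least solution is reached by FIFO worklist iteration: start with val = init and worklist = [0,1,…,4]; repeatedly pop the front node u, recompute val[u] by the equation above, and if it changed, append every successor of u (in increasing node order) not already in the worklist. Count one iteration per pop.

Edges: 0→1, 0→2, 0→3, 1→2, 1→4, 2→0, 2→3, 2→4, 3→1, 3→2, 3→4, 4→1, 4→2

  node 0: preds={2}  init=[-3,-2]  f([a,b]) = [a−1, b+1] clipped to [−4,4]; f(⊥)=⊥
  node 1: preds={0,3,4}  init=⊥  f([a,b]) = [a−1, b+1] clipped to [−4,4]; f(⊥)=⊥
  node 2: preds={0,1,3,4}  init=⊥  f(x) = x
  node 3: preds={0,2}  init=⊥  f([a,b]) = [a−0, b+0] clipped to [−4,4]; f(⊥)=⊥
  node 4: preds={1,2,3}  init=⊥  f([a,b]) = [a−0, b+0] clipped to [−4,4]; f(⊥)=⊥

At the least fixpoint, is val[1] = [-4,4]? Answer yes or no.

yes

Worklist (23 pops):
  #1 pop 0: in=⊥ → [-3,-2] (no change)
  #2 pop 1: in=[-3,-2] → [-4,-1] (was ⊥); enqueue []
  #3 pop 2: in=[-4,-1] → [-4,-1] (was ⊥); enqueue [0]
  #4 pop 3: in=[-4,-1] → [-4,-1] (was ⊥); enqueue [1,2]
  #5 pop 4: in=[-4,-1] → [-4,-1] (was ⊥); enqueue []
  #6 pop 0: in=[-4,-1] → [-4,0] (was [-3,-2]); enqueue [3]
  #7 pop 1: in=[-4,0] → [-4,1] (was [-4,-1]); enqueue [4]
  #8 pop 2: in=[-4,1] → [-4,1] (was [-4,-1]); enqueue [0]
  #9 pop 3: in=[-4,1] → [-4,1] (was [-4,-1]); enqueue [1,2]
  #10 pop 4: in=[-4,1] → [-4,1] (was [-4,-1]); enqueue []
  #11 pop 0: in=[-4,1] → [-4,2] (was [-4,0]); enqueue [3]
  #12 pop 1: in=[-4,2] → [-4,3] (was [-4,1]); enqueue [4]
  #13 pop 2: in=[-4,3] → [-4,3] (was [-4,1]); enqueue [0]
  #14 pop 3: in=[-4,3] → [-4,3] (was [-4,1]); enqueue [1,2]
  #15 pop 4: in=[-4,3] → [-4,3] (was [-4,1]); enqueue []
  #16 pop 0: in=[-4,3] → [-4,4] (was [-4,2]); enqueue [3]
  #17 pop 1: in=[-4,4] → [-4,4] (was [-4,3]); enqueue [4]
  #18 pop 2: in=[-4,4] → [-4,4] (was [-4,3]); enqueue [0]
  #19 pop 3: in=[-4,4] → [-4,4] (was [-4,3]); enqueue [1,2]
  #20 pop 4: in=[-4,4] → [-4,4] (was [-4,3]); enqueue []
  #21 pop 0: in=[-4,4] → [-4,4] (no change)
  #22 pop 1: in=[-4,4] → [-4,4] (no change)
  #23 pop 2: in=[-4,4] → [-4,4] (no change)

Fixpoint:
  val[0] = [-4,4]
  val[1] = [-4,4]
  val[2] = [-4,4]
  val[3] = [-4,4]
  val[4] = [-4,4]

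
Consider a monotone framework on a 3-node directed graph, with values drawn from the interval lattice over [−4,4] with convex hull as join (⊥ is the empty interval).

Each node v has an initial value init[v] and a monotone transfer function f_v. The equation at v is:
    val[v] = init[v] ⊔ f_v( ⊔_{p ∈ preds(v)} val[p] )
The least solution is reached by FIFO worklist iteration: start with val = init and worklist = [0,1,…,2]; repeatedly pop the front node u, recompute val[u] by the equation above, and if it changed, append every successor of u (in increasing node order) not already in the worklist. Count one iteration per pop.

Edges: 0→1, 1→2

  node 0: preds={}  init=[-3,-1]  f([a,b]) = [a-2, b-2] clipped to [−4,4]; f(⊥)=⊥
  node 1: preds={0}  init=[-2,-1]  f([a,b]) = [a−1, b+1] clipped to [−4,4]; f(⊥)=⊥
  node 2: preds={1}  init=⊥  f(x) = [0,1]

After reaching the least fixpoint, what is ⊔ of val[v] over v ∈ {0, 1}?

[-4,0]

Trace (3 dequeues):
  [1] u=0 | in ⊥ | out [-3,-1] | ==
  [2] u=1 | in [-3,-1] | out [-4,0] | prev [-2,-1] | push {}
  [3] u=2 | in [-4,0] | out [0,1] | prev ⊥ | push {}

Converged values:
  [0] [-3,-1]
  [1] [-4,0]
  [2] [0,1]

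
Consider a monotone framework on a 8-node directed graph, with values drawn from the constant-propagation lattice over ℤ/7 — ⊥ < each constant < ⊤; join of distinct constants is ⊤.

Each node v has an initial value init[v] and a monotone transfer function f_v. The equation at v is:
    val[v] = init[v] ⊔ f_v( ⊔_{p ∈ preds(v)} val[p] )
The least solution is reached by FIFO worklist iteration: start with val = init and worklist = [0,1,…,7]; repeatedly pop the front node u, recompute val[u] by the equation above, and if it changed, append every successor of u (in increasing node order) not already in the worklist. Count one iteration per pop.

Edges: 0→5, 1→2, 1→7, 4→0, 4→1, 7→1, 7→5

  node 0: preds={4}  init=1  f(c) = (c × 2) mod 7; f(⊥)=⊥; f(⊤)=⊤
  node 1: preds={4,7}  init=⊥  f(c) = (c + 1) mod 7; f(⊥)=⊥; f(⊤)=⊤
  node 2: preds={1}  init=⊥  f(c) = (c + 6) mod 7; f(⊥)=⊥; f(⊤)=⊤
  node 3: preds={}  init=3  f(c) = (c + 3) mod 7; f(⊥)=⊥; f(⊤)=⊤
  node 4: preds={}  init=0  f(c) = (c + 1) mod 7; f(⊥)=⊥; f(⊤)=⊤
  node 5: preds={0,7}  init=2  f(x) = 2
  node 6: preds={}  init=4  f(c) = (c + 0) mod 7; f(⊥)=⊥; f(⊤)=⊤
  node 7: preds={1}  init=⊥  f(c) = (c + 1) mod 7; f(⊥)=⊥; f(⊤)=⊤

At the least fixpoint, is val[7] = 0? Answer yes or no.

Iteration log — 14 steps:
  step 1. node 0  ⊔preds=0  new=⊤  old=1  +wl: 
  step 2. node 1  ⊔preds=0  new=1  old=⊥  +wl: 
  step 3. node 2  ⊔preds=1  new=0  old=⊥  +wl: 
  step 4. node 3  ⊔preds=⊥  new=3  stable
  step 5. node 4  ⊔preds=⊥  new=0  stable
  step 6. node 5  ⊔preds=⊤  new=2  stable
  step 7. node 6  ⊔preds=⊥  new=4  stable
  step 8. node 7  ⊔preds=1  new=2  old=⊥  +wl: 1,5
  step 9. node 1  ⊔preds=⊤  new=⊤  old=1  +wl: 2,7
  step 10. node 5  ⊔preds=⊤  new=2  stable
  step 11. node 2  ⊔preds=⊤  new=⊤  old=0  +wl: 
  step 12. node 7  ⊔preds=⊤  new=⊤  old=2  +wl: 1,5
  step 13. node 1  ⊔preds=⊤  new=⊤  stable
  step 14. node 5  ⊔preds=⊤  new=2  stable

Least fixpoint reached:
  node 0: ⊤
  node 1: ⊤
  node 2: ⊤
  node 3: 3
  node 4: 0
  node 5: 2
  node 6: 4
  node 7: ⊤

no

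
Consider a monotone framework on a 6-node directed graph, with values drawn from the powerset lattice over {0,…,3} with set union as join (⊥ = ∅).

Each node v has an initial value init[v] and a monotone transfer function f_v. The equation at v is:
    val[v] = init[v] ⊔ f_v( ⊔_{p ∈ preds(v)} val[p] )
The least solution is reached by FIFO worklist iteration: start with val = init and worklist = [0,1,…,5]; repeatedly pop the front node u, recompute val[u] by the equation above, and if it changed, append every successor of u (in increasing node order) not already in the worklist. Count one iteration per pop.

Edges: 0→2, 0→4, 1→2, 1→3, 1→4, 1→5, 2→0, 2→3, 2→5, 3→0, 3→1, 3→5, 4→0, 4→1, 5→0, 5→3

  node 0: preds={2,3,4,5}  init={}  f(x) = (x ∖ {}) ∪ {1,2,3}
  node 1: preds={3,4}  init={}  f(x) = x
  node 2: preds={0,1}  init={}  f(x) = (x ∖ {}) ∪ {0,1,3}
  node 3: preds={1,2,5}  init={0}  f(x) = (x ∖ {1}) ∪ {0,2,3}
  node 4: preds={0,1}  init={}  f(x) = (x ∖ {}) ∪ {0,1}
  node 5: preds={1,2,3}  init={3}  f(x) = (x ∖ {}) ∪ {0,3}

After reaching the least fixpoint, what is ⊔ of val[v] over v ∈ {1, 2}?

Trace (12 dequeues):
  [1] u=0 | in {0,3} | out {0,1,2,3} | prev {} | push {}
  [2] u=1 | in {0} | out {0} | prev {} | push {}
  [3] u=2 | in {0,1,2,3} | out {0,1,2,3} | prev {} | push {0}
  [4] u=3 | in {0,1,2,3} | out {0,2,3} | prev {0} | push {1}
  [5] u=4 | in {0,1,2,3} | out {0,1,2,3} | prev {} | push {}
  [6] u=5 | in {0,1,2,3} | out {0,1,2,3} | prev {3} | push {3}
  [7] u=0 | in {0,1,2,3} | out {0,1,2,3} | ==
  [8] u=1 | in {0,1,2,3} | out {0,1,2,3} | prev {0} | push {2,4,5}
  [9] u=3 | in {0,1,2,3} | out {0,2,3} | ==
  [10] u=2 | in {0,1,2,3} | out {0,1,2,3} | ==
  [11] u=4 | in {0,1,2,3} | out {0,1,2,3} | ==
  [12] u=5 | in {0,1,2,3} | out {0,1,2,3} | ==

Converged values:
  [0] {0,1,2,3}
  [1] {0,1,2,3}
  [2] {0,1,2,3}
  [3] {0,2,3}
  [4] {0,1,2,3}
  [5] {0,1,2,3}

{0,1,2,3}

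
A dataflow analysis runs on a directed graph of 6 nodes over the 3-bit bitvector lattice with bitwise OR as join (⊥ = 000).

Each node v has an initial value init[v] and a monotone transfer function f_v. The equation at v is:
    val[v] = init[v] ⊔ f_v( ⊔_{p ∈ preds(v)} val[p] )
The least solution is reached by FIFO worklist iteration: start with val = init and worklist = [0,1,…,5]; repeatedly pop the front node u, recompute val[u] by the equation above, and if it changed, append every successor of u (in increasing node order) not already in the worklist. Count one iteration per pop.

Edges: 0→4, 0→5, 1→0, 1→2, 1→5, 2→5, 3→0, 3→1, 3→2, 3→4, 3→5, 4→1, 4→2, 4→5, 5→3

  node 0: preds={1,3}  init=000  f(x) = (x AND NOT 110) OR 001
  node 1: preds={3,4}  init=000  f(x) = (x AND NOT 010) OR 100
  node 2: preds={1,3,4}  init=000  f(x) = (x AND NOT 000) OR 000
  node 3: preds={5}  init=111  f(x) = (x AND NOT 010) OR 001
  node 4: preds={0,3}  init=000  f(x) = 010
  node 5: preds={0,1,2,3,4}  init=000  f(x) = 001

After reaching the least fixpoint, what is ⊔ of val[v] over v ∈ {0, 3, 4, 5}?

111

Worklist (10 pops):
  #1 pop 0: in=111 → 001 (was 000); enqueue []
  #2 pop 1: in=111 → 101 (was 000); enqueue [0]
  #3 pop 2: in=111 → 111 (was 000); enqueue []
  #4 pop 3: in=000 → 111 (no change)
  #5 pop 4: in=111 → 010 (was 000); enqueue [1,2]
  #6 pop 5: in=111 → 001 (was 000); enqueue [3]
  #7 pop 0: in=111 → 001 (no change)
  #8 pop 1: in=111 → 101 (no change)
  #9 pop 2: in=111 → 111 (no change)
  #10 pop 3: in=001 → 111 (no change)

Fixpoint:
  val[0] = 001
  val[1] = 101
  val[2] = 111
  val[3] = 111
  val[4] = 010
  val[5] = 001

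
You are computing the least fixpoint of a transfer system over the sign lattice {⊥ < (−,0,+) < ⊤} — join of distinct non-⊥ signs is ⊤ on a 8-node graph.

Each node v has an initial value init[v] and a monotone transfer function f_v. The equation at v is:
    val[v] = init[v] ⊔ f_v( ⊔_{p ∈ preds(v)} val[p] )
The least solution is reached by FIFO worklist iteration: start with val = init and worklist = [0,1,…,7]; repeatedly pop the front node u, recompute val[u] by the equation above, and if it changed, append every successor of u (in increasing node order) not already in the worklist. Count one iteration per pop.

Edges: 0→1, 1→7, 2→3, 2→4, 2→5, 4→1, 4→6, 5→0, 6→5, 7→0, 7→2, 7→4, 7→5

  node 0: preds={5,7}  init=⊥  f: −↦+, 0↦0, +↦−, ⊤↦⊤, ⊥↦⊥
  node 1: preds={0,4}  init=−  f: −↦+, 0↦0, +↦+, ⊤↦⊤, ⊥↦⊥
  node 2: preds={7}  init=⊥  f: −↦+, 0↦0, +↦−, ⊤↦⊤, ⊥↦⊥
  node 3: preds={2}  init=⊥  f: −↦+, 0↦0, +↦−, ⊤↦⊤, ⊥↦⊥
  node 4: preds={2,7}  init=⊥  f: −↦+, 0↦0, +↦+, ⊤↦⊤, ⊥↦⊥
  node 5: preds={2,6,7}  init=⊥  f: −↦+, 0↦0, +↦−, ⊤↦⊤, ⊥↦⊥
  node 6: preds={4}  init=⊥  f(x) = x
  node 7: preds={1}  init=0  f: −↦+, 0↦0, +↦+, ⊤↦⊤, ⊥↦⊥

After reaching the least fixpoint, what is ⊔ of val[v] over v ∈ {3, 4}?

Iteration log — 19 steps:
  step 1. node 0  ⊔preds=0  new=0  old=⊥  +wl: 
  step 2. node 1  ⊔preds=0  new=⊤  old=−  +wl: 
  step 3. node 2  ⊔preds=0  new=0  old=⊥  +wl: 
  step 4. node 3  ⊔preds=0  new=0  old=⊥  +wl: 
  step 5. node 4  ⊔preds=0  new=0  old=⊥  +wl: 1
  step 6. node 5  ⊔preds=0  new=0  old=⊥  +wl: 0
  step 7. node 6  ⊔preds=0  new=0  old=⊥  +wl: 5
  step 8. node 7  ⊔preds=⊤  new=⊤  old=0  +wl: 2,4
  step 9. node 1  ⊔preds=0  new=⊤  stable
  step 10. node 0  ⊔preds=⊤  new=⊤  old=0  +wl: 1
  step 11. node 5  ⊔preds=⊤  new=⊤  old=0  +wl: 0
  step 12. node 2  ⊔preds=⊤  new=⊤  old=0  +wl: 3,5
  step 13. node 4  ⊔preds=⊤  new=⊤  old=0  +wl: 6
  step 14. node 1  ⊔preds=⊤  new=⊤  stable
  step 15. node 0  ⊔preds=⊤  new=⊤  stable
  step 16. node 3  ⊔preds=⊤  new=⊤  old=0  +wl: 
  step 17. node 5  ⊔preds=⊤  new=⊤  stable
  step 18. node 6  ⊔preds=⊤  new=⊤  old=0  +wl: 5
  step 19. node 5  ⊔preds=⊤  new=⊤  stable

Least fixpoint reached:
  node 0: ⊤
  node 1: ⊤
  node 2: ⊤
  node 3: ⊤
  node 4: ⊤
  node 5: ⊤
  node 6: ⊤
  node 7: ⊤

⊤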